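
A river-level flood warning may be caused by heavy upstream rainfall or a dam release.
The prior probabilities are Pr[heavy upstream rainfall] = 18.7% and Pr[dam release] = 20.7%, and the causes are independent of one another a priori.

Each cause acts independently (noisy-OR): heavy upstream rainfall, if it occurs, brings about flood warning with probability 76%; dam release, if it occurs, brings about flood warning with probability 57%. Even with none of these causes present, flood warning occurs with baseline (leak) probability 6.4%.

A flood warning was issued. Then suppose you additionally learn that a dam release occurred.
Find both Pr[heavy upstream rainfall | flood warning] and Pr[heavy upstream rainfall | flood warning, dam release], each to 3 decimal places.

Pr[heavy upstream rainfall | flood warning] ≈ 0.514; Pr[heavy upstream rainfall | flood warning, dam release] ≈ 0.258

Under noisy-OR, P(flood warning | causes) = 1 − (1−0.064)·∏(1−qᵢ) over the active causes.
By total probability over the 4 (heavy upstream rainfall, dam release) configurations:
  P(flood warning) = 0.064×0.813×0.793 + 0.59752×0.813×0.207 + 0.77536×0.187×0.793 + 0.903405×0.187×0.207
        = 0.041261 + 0.100557 + 0.114979 + 0.034970 = 0.291767
The terms with heavy upstream rainfall present sum to 0.149949, so
  P(heavy upstream rainfall | flood warning) = 0.149949 / 0.291767 ≈ 0.514

Now condition on the additional information:
By total probability over both values of heavy upstream rainfall:
  P(flood warning | dam release) = 0.59752*0.813 + 0.903405*0.187
        = 0.485784 + 0.168937 = 0.654721
Keeping only the heavy upstream rainfall-present terms gives 0.168937, so
  P(heavy upstream rainfall | flood warning, dam release) = 0.168937 / 0.654721 ≈ 0.258
Conditioning on dam release lowers the posterior on heavy upstream rainfall: the classic explaining-away effect in a common-effect structure.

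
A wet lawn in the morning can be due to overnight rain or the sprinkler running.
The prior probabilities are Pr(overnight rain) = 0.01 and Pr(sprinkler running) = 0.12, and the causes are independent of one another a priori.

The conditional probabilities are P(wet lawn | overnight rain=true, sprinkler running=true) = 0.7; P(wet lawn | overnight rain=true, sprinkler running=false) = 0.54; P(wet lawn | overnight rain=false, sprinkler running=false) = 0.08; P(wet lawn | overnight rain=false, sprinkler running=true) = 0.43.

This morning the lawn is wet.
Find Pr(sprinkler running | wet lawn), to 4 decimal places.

Pr(sprinkler running | wet lawn) ≈ 0.4109

P(wet lawn) = 0.08×0.99×0.88 + 0.43×0.99×0.12 + 0.54×0.01×0.88 + 0.7×0.01×0.12 = 0.069696 + 0.051084 + 0.004752 + 0.000840 = 0.126372
Of this, 0.051924 comes from 0.051084 + 0.000840 (the sprinkler running=true cases).
So P(sprinkler running | wet lawn) = 0.051924/0.126372 ≈ 0.4109.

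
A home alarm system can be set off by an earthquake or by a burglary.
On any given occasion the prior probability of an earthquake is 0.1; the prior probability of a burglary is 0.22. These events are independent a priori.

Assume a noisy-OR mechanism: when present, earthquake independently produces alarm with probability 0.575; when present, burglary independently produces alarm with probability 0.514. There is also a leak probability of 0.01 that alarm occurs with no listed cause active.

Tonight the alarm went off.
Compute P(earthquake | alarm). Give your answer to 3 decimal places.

Under noisy-OR, P(alarm | causes) = 1 − (1−0.01)·∏(1−qᵢ) over the active causes.
By total probability over the 4 (earthquake, burglary) configurations:
  P(alarm) = 0.01*0.9*0.78 + 0.51886*0.9*0.22 + 0.57925*0.1*0.78 + 0.795516*0.1*0.22
        = 0.007020 + 0.102734 + 0.045182 + 0.017501 = 0.172437
Configurations with earthquake contribute 0.062683, so
  P(earthquake | alarm) = 0.062683 / 0.172437 ≈ 0.364

P(earthquake | alarm) ≈ 0.364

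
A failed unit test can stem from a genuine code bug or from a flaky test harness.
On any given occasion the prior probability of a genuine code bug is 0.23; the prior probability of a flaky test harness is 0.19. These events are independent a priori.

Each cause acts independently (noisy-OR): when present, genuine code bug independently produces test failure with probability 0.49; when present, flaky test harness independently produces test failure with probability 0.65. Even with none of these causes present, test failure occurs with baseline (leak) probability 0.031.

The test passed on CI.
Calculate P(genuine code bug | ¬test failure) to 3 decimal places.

P(genuine code bug | ¬test failure) ≈ 0.132

Under noisy-OR, P(test failure | causes) = 1 − (1−0.031)·∏(1−qᵢ) over the active causes.
Weight on genuine code bug=true, given the evidence: 0.092068 + 0.007559 = 0.099627
The normalizing constant is 0.969*0.77*0.81 + 0.33915*0.77*0.19 + 0.49419*0.23*0.81 + 0.172967*0.23*0.19 = 0.753610
P(genuine code bug | ¬test failure) = 0.099627/0.753610 ≈ 0.132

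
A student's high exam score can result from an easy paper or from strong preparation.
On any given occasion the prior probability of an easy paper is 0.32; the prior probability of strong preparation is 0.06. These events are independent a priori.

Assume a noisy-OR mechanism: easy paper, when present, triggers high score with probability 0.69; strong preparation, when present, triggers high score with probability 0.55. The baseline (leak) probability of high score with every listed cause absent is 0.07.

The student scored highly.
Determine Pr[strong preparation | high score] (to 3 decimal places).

Under noisy-OR, P(high score | causes) = 1 − (1−0.07)·∏(1−qᵢ) over the active causes.
P(high score) = 0.07·0.68·0.94 + 0.5815·0.68·0.06 + 0.7117·0.32·0.94 + 0.870265·0.32·0.06 = 0.044744 + 0.023725 + 0.214079 + 0.016709 = 0.299257
Restricting to configurations with strong preparation present: 0.023725 + 0.016709 = 0.040434.
P(strong preparation | high score) = 0.040434 / 0.299257 ≈ 0.135

Pr[strong preparation | high score] ≈ 0.135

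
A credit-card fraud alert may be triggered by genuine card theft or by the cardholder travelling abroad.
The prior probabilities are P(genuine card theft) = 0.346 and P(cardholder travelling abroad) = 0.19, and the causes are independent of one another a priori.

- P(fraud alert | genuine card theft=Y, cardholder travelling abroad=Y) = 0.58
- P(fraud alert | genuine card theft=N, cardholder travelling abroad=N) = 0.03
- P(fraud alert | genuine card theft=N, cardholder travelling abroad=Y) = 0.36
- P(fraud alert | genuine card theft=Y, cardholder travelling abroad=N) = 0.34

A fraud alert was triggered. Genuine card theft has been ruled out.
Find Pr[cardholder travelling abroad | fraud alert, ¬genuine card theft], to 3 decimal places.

By total probability over both values of cardholder travelling abroad:
  P(fraud alert | ¬genuine card theft) = 0.03×0.81 + 0.36×0.19
        = 0.024300 + 0.068400 = 0.092700
Keeping only the cardholder travelling abroad-present terms gives 0.068400, so
  P(cardholder travelling abroad | fraud alert, ¬genuine card theft) = 0.068400 / 0.092700 ≈ 0.738

Pr[cardholder travelling abroad | fraud alert, ¬genuine card theft] ≈ 0.738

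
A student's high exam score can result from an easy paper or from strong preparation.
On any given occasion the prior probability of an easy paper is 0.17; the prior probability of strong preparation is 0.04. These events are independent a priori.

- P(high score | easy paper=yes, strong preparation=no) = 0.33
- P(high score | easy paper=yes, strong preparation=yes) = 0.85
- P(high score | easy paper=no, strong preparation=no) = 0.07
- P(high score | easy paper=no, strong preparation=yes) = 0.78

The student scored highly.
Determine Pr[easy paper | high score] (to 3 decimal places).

P(high score) = 0.07×0.83×0.96 + 0.78×0.83×0.04 + 0.33×0.17×0.96 + 0.85×0.17×0.04 = 0.055776 + 0.025896 + 0.053856 + 0.005780 = 0.141308
The easy paper-present share is 0.053856 + 0.005780 = 0.059636.
P(easy paper | high score) = 0.059636 / 0.141308 ≈ 0.422

Pr[easy paper | high score] ≈ 0.422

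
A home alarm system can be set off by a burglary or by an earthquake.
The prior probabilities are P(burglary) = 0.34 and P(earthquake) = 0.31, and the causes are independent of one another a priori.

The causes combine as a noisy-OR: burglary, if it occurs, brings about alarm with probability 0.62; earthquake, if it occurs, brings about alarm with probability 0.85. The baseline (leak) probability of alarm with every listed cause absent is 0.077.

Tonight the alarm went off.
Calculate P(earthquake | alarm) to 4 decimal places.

Under noisy-OR, P(alarm | causes) = 1 − (1−0.077)·∏(1−qᵢ) over the active causes.
P(alarm) = 0.077·0.66·0.69 + 0.86155·0.66·0.31 + 0.64926·0.34·0.69 + 0.947389·0.34·0.31 = 0.035066 + 0.176273 + 0.152316 + 0.099855 = 0.463510
Of this, 0.276128 comes from 0.176273 + 0.099855 (the earthquake=true cases).
So P(earthquake | alarm) = 0.276128/0.463510 ≈ 0.5957.

P(earthquake | alarm) ≈ 0.5957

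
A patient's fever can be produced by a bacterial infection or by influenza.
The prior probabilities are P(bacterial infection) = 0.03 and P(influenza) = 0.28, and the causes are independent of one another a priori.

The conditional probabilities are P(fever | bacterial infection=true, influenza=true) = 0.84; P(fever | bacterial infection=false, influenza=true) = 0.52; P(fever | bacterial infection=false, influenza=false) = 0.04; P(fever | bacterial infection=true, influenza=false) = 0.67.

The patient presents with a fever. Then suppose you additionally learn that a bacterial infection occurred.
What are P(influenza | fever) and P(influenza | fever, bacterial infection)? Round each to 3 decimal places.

P(influenza | fever) ≈ 0.778; P(influenza | fever, bacterial infection) ≈ 0.328

Numerator (weight on configurations with influenza): 0.141232 + 0.007056 = 0.148288
Denominator P(fever): 0.04*0.97*0.72 + 0.52*0.97*0.28 + 0.67*0.03*0.72 + 0.84*0.03*0.28 = 0.190696
Posterior = 0.148288 / 0.190696 ≈ 0.778

With the extra evidence:
Enumerate both values of influenza and weight by the priors:
  P(fever | bacterial infection) = 0.67*0.72 + 0.84*0.28
        = 0.482400 + 0.235200 = 0.717600
Configurations with influenza contribute 0.235200, so
  P(influenza | fever, bacterial infection) = 0.235200 / 0.717600 ≈ 0.328
This is intercausal reasoning (explaining away): once bacterial infection accounts for the fever, influenza becomes less likely.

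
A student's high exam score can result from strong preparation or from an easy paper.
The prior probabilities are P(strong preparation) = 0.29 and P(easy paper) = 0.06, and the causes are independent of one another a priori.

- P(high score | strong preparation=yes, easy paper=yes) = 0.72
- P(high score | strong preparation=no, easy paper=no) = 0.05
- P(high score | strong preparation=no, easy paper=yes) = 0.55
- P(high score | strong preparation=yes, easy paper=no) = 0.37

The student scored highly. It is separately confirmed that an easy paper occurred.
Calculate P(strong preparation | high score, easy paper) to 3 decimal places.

Sum P(high score|·) weighted by the priors over both values of strong preparation:
  P(high score | easy paper) = 0.55×0.71 + 0.72×0.29
        = 0.390500 + 0.208800 = 0.599300
Configurations with strong preparation contribute 0.208800, so
  P(strong preparation | high score, easy paper) = 0.208800 / 0.599300 ≈ 0.348

P(strong preparation | high score, easy paper) ≈ 0.348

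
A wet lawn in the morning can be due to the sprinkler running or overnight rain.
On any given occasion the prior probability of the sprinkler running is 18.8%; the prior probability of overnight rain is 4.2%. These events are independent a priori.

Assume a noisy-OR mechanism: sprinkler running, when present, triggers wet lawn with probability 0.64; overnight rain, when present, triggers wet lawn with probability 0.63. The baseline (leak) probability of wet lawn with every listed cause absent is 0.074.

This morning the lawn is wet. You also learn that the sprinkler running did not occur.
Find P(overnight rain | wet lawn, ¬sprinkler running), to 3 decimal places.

P(overnight rain | wet lawn, ¬sprinkler running) ≈ 0.280

Under noisy-OR, P(wet lawn | causes) = 1 − (1−0.074)·∏(1−qᵢ) over the active causes.
Weight on overnight rain=true, given the evidence: 0.65738·0.042 = 0.027610
Denominator P(wet lawn | ¬sprinkler running): 0.074·0.958 + 0.65738·0.042 = 0.098502
Posterior = 0.027610 / 0.098502 ≈ 0.280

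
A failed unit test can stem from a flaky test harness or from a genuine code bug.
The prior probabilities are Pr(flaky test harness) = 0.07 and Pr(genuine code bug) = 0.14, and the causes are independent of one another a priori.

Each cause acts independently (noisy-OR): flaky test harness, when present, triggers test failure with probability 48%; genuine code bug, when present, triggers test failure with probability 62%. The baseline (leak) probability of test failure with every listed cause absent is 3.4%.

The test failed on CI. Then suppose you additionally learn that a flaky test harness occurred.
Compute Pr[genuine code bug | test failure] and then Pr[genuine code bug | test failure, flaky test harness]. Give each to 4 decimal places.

Under noisy-OR, P(test failure | causes) = 1 − (1−0.034)·∏(1−qᵢ) over the active causes.
For the numerator, keep only genuine code bug=true terms: 0.082406 + 0.007929 = 0.090335
Denominator P(test failure): 0.034*0.93*0.86 + 0.63292*0.93*0.14 + 0.49768*0.07*0.86 + 0.809118*0.07*0.14 = 0.147488
Posterior = 0.090335 / 0.147488 ≈ 0.6125

Now condition on the additional information:
Numerator (weight on configurations with genuine code bug): 0.809118×0.14 = 0.113277
The normalizing constant is 0.49768×0.86 + 0.809118×0.14 = 0.541282
Posterior = 0.113277 / 0.541282 ≈ 0.2093

Pr[genuine code bug | test failure] ≈ 0.6125; Pr[genuine code bug | test failure, flaky test harness] ≈ 0.2093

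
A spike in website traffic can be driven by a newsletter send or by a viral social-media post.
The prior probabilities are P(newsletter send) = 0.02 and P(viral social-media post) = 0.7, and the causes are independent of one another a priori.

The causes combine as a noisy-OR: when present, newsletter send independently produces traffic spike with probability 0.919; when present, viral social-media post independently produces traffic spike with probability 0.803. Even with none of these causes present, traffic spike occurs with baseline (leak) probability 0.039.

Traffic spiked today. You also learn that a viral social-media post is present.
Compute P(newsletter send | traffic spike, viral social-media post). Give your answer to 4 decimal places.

Under noisy-OR, P(traffic spike | causes) = 1 − (1−0.039)·∏(1−qᵢ) over the active causes.
P(traffic spike | viral social-media post) = 0.810683×0.98 + 0.984665×0.02 = 0.794469 + 0.019693 = 0.814162
Restricting to configurations with newsletter send present: 0.984665×0.02 = 0.019693.
So P(newsletter send | traffic spike, viral social-media post) = 0.019693/0.814162 ≈ 0.0242.

P(newsletter send | traffic spike, viral social-media post) ≈ 0.0242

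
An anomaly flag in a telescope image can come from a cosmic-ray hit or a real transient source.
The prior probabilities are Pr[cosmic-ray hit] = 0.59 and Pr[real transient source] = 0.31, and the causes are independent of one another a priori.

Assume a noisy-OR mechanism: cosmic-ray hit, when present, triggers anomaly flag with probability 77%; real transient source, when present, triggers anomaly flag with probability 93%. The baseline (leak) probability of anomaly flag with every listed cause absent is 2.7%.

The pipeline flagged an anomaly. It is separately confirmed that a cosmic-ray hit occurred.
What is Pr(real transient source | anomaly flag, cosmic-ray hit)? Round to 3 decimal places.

Pr(real transient source | anomaly flag, cosmic-ray hit) ≈ 0.363

Under noisy-OR, P(anomaly flag | causes) = 1 − (1−0.027)·∏(1−qᵢ) over the active causes.
P(anomaly flag | cosmic-ray hit) = 0.77621*0.69 + 0.984335*0.31 = 0.535585 + 0.305144 = 0.840729
Restricting to configurations with real transient source present: 0.984335*0.31 = 0.305144.
Hence the posterior is 0.305144/0.840729 ≈ 0.363.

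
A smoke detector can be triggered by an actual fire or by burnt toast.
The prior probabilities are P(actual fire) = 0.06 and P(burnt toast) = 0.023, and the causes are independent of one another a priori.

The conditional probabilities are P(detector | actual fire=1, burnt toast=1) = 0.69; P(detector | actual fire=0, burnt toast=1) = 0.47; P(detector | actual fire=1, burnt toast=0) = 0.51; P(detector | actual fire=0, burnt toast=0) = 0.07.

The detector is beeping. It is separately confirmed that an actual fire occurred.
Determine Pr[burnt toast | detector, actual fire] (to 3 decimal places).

Numerator (weight on configurations with burnt toast): 0.69×0.023 = 0.015870
The normalizing constant is 0.51×0.977 + 0.69×0.023 = 0.514140
Posterior = 0.015870 / 0.514140 ≈ 0.031

Pr[burnt toast | detector, actual fire] ≈ 0.031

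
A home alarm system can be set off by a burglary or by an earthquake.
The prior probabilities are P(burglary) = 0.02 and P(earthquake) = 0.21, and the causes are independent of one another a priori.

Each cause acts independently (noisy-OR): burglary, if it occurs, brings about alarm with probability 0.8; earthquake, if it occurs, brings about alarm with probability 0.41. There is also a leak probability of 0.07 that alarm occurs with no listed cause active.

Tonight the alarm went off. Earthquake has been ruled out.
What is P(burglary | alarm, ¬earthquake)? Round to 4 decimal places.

Under noisy-OR, P(alarm | causes) = 1 − (1−0.07)·∏(1−qᵢ) over the active causes.
Sum P(alarm|·) weighted by the priors over both values of burglary:
  P(alarm | ¬earthquake) = 0.07×0.98 + 0.814×0.02
        = 0.068600 + 0.016280 = 0.084880
Keeping only the burglary-present terms gives 0.016280, so
  P(burglary | alarm, ¬earthquake) = 0.016280 / 0.084880 ≈ 0.1918

P(burglary | alarm, ¬earthquake) ≈ 0.1918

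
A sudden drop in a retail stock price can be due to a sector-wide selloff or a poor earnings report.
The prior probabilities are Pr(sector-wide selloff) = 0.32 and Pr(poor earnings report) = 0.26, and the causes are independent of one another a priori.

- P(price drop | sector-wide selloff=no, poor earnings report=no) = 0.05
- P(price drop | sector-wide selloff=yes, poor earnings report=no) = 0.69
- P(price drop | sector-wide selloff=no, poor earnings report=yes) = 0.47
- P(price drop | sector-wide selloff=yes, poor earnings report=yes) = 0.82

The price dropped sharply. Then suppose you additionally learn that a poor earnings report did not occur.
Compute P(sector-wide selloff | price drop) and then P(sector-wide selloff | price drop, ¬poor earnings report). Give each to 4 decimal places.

For the numerator, keep only sector-wide selloff=true terms: 0.163392 + 0.068224 = 0.231616
The normalizing constant is 0.05·0.68·0.74 + 0.47·0.68·0.26 + 0.69·0.32·0.74 + 0.82·0.32·0.26 = 0.339872
P(sector-wide selloff | price drop) = 0.231616/0.339872 ≈ 0.6815

With the extra evidence:
By total probability over both values of sector-wide selloff:
  P(price drop | ¬poor earnings report) = 0.05*0.68 + 0.69*0.32
        = 0.034000 + 0.220800 = 0.254800
The terms with sector-wide selloff present sum to 0.220800, so
  P(sector-wide selloff | price drop, ¬poor earnings report) = 0.220800 / 0.254800 ≈ 0.8666
Ruling out poor earnings report raises the posterior on sector-wide selloff — the flip side of explaining away.

P(sector-wide selloff | price drop) ≈ 0.6815; P(sector-wide selloff | price drop, ¬poor earnings report) ≈ 0.8666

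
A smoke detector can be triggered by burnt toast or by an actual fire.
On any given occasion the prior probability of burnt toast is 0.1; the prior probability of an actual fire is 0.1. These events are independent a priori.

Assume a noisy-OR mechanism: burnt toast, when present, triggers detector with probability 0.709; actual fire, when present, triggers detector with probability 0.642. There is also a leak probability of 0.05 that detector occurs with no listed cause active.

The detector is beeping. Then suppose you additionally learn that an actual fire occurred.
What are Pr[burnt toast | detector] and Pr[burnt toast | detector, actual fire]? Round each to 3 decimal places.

Under noisy-OR, P(detector | causes) = 1 − (1−0.05)·∏(1−qᵢ) over the active causes.
For the numerator, keep only burnt toast=true terms: 0.065120 + 0.009010 = 0.074130
Normalizer over all consistent configurations: 0.05·0.9·0.9 + 0.6599·0.9·0.1 + 0.72355·0.1·0.9 + 0.901031·0.1·0.1 = 0.174021
Posterior = 0.074130 / 0.174021 ≈ 0.426

Now condition on the additional information:
P(detector | actual fire) = 0.6599·0.9 + 0.901031·0.1 = 0.593910 + 0.090103 = 0.684013
Of this, 0.090103 comes from 0.901031·0.1 (the burnt toast=true cases).
P(burnt toast | detector, actual fire) = 0.090103 / 0.684013 ≈ 0.132
The drop from 0.426 to 0.132 is the explaining-away (discounting) effect.

Pr[burnt toast | detector] ≈ 0.426; Pr[burnt toast | detector, actual fire] ≈ 0.132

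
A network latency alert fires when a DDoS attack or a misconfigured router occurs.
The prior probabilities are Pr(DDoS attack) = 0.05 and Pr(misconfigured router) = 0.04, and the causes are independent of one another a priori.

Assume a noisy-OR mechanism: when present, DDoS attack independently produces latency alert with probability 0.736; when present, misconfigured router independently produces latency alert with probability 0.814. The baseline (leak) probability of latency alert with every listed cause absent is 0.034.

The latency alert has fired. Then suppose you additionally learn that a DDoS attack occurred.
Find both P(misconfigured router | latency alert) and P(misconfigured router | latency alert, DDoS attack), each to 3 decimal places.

P(misconfigured router | latency alert) ≈ 0.331; P(misconfigured router | latency alert, DDoS attack) ≈ 0.051

Under noisy-OR, P(latency alert | causes) = 1 − (1−0.034)·∏(1−qᵢ) over the active causes.
By total probability over the 4 (DDoS attack, misconfigured router) configurations:
  P(latency alert) = 0.034·0.95·0.96 + 0.820324·0.95·0.04 + 0.744976·0.05·0.96 + 0.952566·0.05·0.04
        = 0.031008 + 0.031172 + 0.035759 + 0.001905 = 0.099844
Configurations with misconfigured router contribute 0.033077, so
  P(misconfigured router | latency alert) = 0.033077 / 0.099844 ≈ 0.331

With the extra evidence:
Weight on misconfigured router=true, given the evidence: 0.952566*0.04 = 0.038103
Denominator P(latency alert | DDoS attack): 0.744976*0.96 + 0.952566*0.04 = 0.753280
Posterior = 0.038103 / 0.753280 ≈ 0.051
Conditioning on DDoS attack lowers the posterior on misconfigured router: the classic explaining-away effect in a common-effect structure.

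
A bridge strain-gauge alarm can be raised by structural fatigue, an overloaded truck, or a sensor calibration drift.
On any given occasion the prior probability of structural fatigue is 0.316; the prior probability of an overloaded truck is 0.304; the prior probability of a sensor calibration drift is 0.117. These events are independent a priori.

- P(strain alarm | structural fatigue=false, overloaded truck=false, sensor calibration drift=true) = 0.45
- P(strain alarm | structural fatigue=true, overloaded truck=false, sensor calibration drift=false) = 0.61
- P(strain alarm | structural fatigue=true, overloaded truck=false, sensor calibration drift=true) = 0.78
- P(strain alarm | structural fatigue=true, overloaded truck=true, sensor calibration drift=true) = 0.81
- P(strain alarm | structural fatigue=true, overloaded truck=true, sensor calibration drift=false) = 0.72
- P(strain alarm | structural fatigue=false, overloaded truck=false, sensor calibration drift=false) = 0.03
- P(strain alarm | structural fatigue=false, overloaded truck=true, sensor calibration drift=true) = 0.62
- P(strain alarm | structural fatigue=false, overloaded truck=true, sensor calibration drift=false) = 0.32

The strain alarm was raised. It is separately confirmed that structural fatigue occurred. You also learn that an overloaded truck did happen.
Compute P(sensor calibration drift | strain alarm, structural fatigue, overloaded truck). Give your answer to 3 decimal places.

P(strain alarm | structural fatigue, overloaded truck) = 0.72×0.883 + 0.81×0.117 = 0.635760 + 0.094770 = 0.730530
Restricting to configurations with sensor calibration drift present: 0.81×0.117 = 0.094770.
So P(sensor calibration drift | strain alarm, structural fatigue, overloaded truck) = 0.094770/0.730530 ≈ 0.130.

P(sensor calibration drift | strain alarm, structural fatigue, overloaded truck) ≈ 0.130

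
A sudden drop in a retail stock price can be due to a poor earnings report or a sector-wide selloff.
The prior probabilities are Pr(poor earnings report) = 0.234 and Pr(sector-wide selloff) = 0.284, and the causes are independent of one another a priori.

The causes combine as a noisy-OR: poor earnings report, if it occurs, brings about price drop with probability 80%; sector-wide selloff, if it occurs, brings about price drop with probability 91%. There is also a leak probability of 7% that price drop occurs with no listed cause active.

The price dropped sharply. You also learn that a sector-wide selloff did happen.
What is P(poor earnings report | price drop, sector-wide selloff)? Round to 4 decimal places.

Under noisy-OR, P(price drop | causes) = 1 − (1−0.07)·∏(1−qᵢ) over the active causes.
For the numerator, keep only poor earnings report=true terms: 0.98326*0.234 = 0.230083
Denominator P(price drop | sector-wide selloff): 0.9163*0.766 + 0.98326*0.234 = 0.931969
P(poor earnings report | price drop, sector-wide selloff) = 0.230083/0.931969 ≈ 0.2469

P(poor earnings report | price drop, sector-wide selloff) ≈ 0.2469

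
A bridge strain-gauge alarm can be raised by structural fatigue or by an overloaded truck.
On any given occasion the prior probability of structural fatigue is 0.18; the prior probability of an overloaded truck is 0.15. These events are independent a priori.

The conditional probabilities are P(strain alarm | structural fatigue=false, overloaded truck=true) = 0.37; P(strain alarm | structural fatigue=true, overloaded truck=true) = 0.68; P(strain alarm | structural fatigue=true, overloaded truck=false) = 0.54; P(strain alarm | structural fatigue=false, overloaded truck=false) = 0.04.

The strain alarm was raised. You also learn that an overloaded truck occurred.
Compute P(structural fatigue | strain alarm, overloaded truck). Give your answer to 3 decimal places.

P(structural fatigue | strain alarm, overloaded truck) ≈ 0.287

P(strain alarm | overloaded truck) = 0.37·0.82 + 0.68·0.18 = 0.303400 + 0.122400 = 0.425800
Restricting to configurations with structural fatigue present: 0.68·0.18 = 0.122400.
So P(structural fatigue | strain alarm, overloaded truck) = 0.122400/0.425800 ≈ 0.287.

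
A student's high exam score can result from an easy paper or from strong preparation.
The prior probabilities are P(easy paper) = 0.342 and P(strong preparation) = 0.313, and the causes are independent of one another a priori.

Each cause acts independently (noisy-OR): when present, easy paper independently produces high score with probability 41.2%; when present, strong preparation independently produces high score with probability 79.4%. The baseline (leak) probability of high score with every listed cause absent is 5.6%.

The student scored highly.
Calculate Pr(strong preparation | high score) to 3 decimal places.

Pr(strong preparation | high score) ≈ 0.668

Under noisy-OR, P(high score | causes) = 1 − (1−0.056)·∏(1−qᵢ) over the active causes.
P(high score) = 0.056·0.658·0.687 + 0.805536·0.658·0.313 + 0.444928·0.342·0.687 + 0.885655·0.342·0.313 = 0.025315 + 0.165903 + 0.104538 + 0.094806 = 0.390562
The strong preparation-present share is 0.165903 + 0.094806 = 0.260709.
P(strong preparation | high score) = 0.260709 / 0.390562 ≈ 0.668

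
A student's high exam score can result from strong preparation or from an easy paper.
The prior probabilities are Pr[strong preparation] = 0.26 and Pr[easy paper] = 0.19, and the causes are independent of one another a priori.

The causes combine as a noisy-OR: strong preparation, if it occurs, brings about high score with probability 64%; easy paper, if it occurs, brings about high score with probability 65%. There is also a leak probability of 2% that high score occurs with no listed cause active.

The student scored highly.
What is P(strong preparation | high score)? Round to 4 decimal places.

P(strong preparation | high score) ≈ 0.6325

Under noisy-OR, P(high score | causes) = 1 − (1−0.02)·∏(1−qᵢ) over the active causes.
By total probability over the 4 (strong preparation, easy paper) configurations:
  P(high score) = 0.02*0.74*0.81 + 0.657*0.74*0.19 + 0.6472*0.26*0.81 + 0.87652*0.26*0.19
        = 0.011988 + 0.092374 + 0.136300 + 0.043300 = 0.283962
Configurations with strong preparation contribute 0.179600, so
  P(strong preparation | high score) = 0.179600 / 0.283962 ≈ 0.6325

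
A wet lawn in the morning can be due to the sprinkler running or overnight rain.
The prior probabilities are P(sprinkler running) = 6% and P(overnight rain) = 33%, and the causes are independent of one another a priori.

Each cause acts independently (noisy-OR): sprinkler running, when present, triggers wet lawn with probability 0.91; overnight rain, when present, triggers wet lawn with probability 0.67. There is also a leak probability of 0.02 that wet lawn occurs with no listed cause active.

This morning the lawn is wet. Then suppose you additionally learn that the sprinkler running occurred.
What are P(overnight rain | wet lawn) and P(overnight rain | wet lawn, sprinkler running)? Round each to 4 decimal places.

Under noisy-OR, P(wet lawn | causes) = 1 − (1−0.02)·∏(1−qᵢ) over the active causes.
Numerator (weight on configurations with overnight rain): 0.209881 + 0.019224 = 0.229105
The normalizing constant is 0.02×0.94×0.67 + 0.6766×0.94×0.33 + 0.9118×0.06×0.67 + 0.970894×0.06×0.33 = 0.278355
P(overnight rain | wet lawn) = 0.229105/0.278355 ≈ 0.8231

With the extra evidence:
P(wet lawn | sprinkler running) = 0.9118*0.67 + 0.970894*0.33 = 0.610906 + 0.320395 = 0.931301
Restricting to configurations with overnight rain present: 0.970894*0.33 = 0.320395.
So P(overnight rain | wet lawn, sprinkler running) = 0.320395/0.931301 ≈ 0.3440.
The drop from 0.8231 to 0.3440 is the explaining-away (discounting) effect.

P(overnight rain | wet lawn) ≈ 0.8231; P(overnight rain | wet lawn, sprinkler running) ≈ 0.3440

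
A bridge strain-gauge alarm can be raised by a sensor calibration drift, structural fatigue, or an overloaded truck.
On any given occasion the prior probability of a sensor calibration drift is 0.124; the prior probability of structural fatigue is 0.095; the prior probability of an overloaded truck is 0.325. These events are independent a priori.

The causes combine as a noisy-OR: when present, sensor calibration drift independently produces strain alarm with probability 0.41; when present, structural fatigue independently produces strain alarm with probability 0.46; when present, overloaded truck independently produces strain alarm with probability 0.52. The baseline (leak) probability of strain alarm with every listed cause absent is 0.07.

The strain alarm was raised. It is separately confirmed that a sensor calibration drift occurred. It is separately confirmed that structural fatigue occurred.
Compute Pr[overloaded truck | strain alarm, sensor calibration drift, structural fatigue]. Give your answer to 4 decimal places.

Under noisy-OR, P(strain alarm | causes) = 1 − (1−0.07)·∏(1−qᵢ) over the active causes.
Enumerate both values of overloaded truck and weight by the priors:
  P(strain alarm | sensor calibration drift, structural fatigue) = 0.703702·0.675 + 0.857777·0.325
        = 0.474999 + 0.278778 = 0.753777
The terms with overloaded truck present sum to 0.278778, so
  P(overloaded truck | strain alarm, sensor calibration drift, structural fatigue) = 0.278778 / 0.753777 ≈ 0.3698

Pr[overloaded truck | strain alarm, sensor calibration drift, structural fatigue] ≈ 0.3698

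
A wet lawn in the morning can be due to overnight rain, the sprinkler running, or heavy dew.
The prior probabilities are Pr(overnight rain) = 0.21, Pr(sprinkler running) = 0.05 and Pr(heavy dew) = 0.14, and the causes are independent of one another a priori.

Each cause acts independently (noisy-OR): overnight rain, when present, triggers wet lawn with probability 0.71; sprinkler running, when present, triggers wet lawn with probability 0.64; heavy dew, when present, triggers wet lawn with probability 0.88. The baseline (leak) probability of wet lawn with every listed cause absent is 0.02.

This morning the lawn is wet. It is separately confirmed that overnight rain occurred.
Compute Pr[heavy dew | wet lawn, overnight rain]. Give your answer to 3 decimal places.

Under noisy-OR, P(wet lawn | causes) = 1 − (1−0.02)·∏(1−qᵢ) over the active causes.
By total probability over the 4 (sprinkler running, heavy dew) configurations:
  P(wet lawn | overnight rain) = 0.7158×0.95×0.86 + 0.965896×0.95×0.14 + 0.897688×0.05×0.86 + 0.987723×0.05×0.14
        = 0.584809 + 0.128464 + 0.038601 + 0.006914 = 0.758788
Keeping only the heavy dew-present terms gives 0.135378, so
  P(heavy dew | wet lawn, overnight rain) = 0.135378 / 0.758788 ≈ 0.178

Pr[heavy dew | wet lawn, overnight rain] ≈ 0.178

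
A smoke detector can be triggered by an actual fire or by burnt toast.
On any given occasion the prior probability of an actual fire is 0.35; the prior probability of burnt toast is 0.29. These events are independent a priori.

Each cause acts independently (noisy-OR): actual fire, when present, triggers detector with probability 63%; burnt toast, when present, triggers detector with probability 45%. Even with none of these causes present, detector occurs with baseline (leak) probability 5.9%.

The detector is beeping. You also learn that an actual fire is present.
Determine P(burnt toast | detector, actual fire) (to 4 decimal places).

P(burnt toast | detector, actual fire) ≈ 0.3363

Under noisy-OR, P(detector | causes) = 1 − (1−0.059)·∏(1−qᵢ) over the active causes.
P(detector | actual fire) = 0.65183·0.71 + 0.808507·0.29 = 0.462799 + 0.234467 = 0.697266
The burnt toast-present share is 0.808507·0.29 = 0.234467.
P(burnt toast | detector, actual fire) = 0.234467 / 0.697266 ≈ 0.3363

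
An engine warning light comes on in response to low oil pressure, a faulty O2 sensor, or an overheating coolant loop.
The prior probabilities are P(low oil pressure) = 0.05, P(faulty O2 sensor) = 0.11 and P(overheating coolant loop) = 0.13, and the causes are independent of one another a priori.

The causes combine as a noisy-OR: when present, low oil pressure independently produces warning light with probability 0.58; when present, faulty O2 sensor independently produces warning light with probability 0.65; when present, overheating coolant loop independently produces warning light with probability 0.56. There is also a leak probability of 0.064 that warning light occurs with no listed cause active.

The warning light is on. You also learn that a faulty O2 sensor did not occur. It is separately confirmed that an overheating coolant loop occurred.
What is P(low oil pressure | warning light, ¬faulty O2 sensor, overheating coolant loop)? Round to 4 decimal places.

Under noisy-OR, P(warning light | causes) = 1 − (1−0.064)·∏(1−qᵢ) over the active causes.
P(warning light | ¬faulty O2 sensor, overheating coolant loop) = 0.58816·0.95 + 0.827027·0.05 = 0.558752 + 0.041351 = 0.600103
The low oil pressure-present share is 0.827027·0.05 = 0.041351.
P(low oil pressure | warning light, ¬faulty O2 sensor, overheating coolant loop) = 0.041351 / 0.600103 ≈ 0.0689

P(low oil pressure | warning light, ¬faulty O2 sensor, overheating coolant loop) ≈ 0.0689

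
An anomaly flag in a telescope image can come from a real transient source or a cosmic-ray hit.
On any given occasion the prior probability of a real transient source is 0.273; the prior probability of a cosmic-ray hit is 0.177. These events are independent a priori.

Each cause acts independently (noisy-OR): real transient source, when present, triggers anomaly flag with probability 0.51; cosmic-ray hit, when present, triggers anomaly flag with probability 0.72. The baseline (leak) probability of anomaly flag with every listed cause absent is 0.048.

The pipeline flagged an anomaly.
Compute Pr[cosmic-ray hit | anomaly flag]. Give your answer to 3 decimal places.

Under noisy-OR, P(anomaly flag | causes) = 1 − (1−0.048)·∏(1−qᵢ) over the active causes.
For the numerator, keep only cosmic-ray hit=true terms: 0.094378 + 0.042010 = 0.136388
Normalizer over all consistent configurations: 0.048×0.727×0.823 + 0.73344×0.727×0.177 + 0.53352×0.273×0.823 + 0.869386×0.273×0.177 = 0.284978
Posterior = 0.136388 / 0.284978 ≈ 0.479

Pr[cosmic-ray hit | anomaly flag] ≈ 0.479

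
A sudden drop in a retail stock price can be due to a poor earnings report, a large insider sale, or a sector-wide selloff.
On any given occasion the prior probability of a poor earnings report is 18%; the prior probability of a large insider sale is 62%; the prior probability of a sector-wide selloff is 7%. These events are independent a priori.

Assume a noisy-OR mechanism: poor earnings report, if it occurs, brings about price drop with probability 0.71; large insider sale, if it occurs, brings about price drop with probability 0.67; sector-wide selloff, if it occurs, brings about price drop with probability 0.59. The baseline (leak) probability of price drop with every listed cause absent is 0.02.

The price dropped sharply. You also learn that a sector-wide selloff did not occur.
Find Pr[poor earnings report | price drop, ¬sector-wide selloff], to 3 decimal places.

Pr[poor earnings report | price drop, ¬sector-wide selloff] ≈ 0.300

Under noisy-OR, P(price drop | causes) = 1 − (1−0.02)·∏(1−qᵢ) over the active causes.
Weight on poor earnings report=true, given the evidence: 0.048961 + 0.101133 = 0.150094
The normalizing constant is 0.02·0.82·0.38 + 0.6766·0.82·0.62 + 0.7158·0.18·0.38 + 0.906214·0.18·0.62 = 0.500309
Posterior = 0.150094 / 0.500309 ≈ 0.300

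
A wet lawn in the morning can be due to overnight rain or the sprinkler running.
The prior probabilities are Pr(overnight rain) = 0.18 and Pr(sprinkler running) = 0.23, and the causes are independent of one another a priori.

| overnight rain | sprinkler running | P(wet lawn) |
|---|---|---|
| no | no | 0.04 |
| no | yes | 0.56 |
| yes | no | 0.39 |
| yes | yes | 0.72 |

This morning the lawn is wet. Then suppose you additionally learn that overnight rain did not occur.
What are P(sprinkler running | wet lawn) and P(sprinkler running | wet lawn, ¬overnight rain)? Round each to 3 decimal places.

Sum P(wet lawn|·) weighted by the priors over the 4 (overnight rain, sprinkler running) configurations:
  P(wet lawn) = 0.04*0.82*0.77 + 0.56*0.82*0.23 + 0.39*0.18*0.77 + 0.72*0.18*0.23
        = 0.025256 + 0.105616 + 0.054054 + 0.029808 = 0.214734
Configurations with sprinkler running contribute 0.135424, so
  P(sprinkler running | wet lawn) = 0.135424 / 0.214734 ≈ 0.631

Now condition on the additional information:
For the numerator, keep only sprinkler running=true terms: 0.56*0.23 = 0.128800
The normalizing constant is 0.04*0.77 + 0.56*0.23 = 0.159600
Posterior = 0.128800 / 0.159600 ≈ 0.807
With overnight rain excluded, sprinkler running must carry more of the explanatory weight for the wet lawn.

P(sprinkler running | wet lawn) ≈ 0.631; P(sprinkler running | wet lawn, ¬overnight rain) ≈ 0.807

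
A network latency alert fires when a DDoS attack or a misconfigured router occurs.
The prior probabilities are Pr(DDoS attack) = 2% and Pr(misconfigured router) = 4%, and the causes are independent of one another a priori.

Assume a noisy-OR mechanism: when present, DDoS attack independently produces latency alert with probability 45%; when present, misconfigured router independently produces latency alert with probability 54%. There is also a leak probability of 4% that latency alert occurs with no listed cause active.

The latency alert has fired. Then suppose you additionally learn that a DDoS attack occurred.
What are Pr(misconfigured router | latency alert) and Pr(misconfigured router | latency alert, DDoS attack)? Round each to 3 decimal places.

Pr(misconfigured router | latency alert) ≈ 0.325; Pr(misconfigured router | latency alert, DDoS attack) ≈ 0.063

Under noisy-OR, P(latency alert | causes) = 1 − (1−0.04)·∏(1−qᵢ) over the active causes.
By total probability over the 4 (DDoS attack, misconfigured router) configurations:
  P(latency alert) = 0.04·0.98·0.96 + 0.5584·0.98·0.04 + 0.472·0.02·0.96 + 0.75712·0.02·0.04
        = 0.037632 + 0.021889 + 0.009062 + 0.000606 = 0.069189
Configurations with misconfigured router contribute 0.022495, so
  P(misconfigured router | latency alert) = 0.022495 / 0.069189 ≈ 0.325

Now condition on the additional information:
Sum P(latency alert|·) weighted by the priors over both values of misconfigured router:
  P(latency alert | DDoS attack) = 0.472·0.96 + 0.75712·0.04
        = 0.453120 + 0.030285 = 0.483405
Configurations with misconfigured router contribute 0.030285, so
  P(misconfigured router | latency alert, DDoS attack) = 0.030285 / 0.483405 ≈ 0.063
Conditioning on DDoS attack lowers the posterior on misconfigured router: the classic explaining-away effect in a common-effect structure.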